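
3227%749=231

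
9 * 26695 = 240255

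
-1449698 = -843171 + -606527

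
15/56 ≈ 0.268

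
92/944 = 23/236 ≈ 0.0975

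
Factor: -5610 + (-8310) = -1 * 2^5 * 3^1 * 5^1 * 29^1 = -13920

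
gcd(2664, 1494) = 18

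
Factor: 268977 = 3^1*89659^1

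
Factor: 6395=5^1*1279^1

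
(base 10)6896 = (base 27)9cb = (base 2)1101011110000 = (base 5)210041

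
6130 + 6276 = 12406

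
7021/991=7 + 84/991 ≈ 7.08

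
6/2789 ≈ 0.00215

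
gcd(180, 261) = 9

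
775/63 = 12 + 19/63 ≈ 12.30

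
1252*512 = 641024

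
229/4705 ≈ 0.0487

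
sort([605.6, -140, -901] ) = [-901, -140, 605.6] 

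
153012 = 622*246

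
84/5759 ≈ 0.0146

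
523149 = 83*6303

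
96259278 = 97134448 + -875170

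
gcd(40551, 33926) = 1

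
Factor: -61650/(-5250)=3^1*5^(-1)*7^(-1)*137^1=411/35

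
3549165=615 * 5771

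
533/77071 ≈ 0.00692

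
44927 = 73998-29071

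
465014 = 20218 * 23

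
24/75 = 8/25 = 0.32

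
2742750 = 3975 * 690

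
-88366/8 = -44183/4 = -11045.75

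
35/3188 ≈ 0.0110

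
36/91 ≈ 0.396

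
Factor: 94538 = 2^1 * 47269^1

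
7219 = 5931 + 1288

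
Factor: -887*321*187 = -1*3^1*11^1*17^1*107^1*887^1 = -53243949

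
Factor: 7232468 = 2^2 * 1808117^1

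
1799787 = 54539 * 33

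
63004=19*3316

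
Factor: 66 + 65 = 131^1 = 131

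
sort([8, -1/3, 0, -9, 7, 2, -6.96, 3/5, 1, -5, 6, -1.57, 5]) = [-9, -6.96, -5, -1.57, -1/3, 0, 3/5, 1, 2, 5, 6, 7, 8]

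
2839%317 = 303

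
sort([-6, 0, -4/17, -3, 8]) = [-6, -3, -4/17, 0, 8]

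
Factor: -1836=-1*2^2*3^3*17^1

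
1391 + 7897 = 9288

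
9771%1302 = 657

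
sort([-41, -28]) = [-41, -28]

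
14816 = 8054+6762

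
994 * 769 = 764386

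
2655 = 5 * 531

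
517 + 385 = 902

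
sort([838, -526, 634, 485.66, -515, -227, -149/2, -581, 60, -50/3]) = [-581, -526, -515, -227, -149/2, -50/3, 60, 485.66, 634, 838]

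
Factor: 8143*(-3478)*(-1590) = 2^2*3^1*5^1*17^1*37^1*47^1*53^1*479^1 = 45030952860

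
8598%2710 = 468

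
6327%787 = 31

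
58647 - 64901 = -6254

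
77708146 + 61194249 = 138902395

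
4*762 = 3048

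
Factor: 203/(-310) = -1*2^(-1)*5^(-1)*7^1*29^1*31^(-1)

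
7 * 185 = 1295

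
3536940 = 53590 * 66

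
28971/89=325 + 46/89≈325.52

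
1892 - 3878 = -1986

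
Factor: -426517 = -1*7^1*13^1*43^1*109^1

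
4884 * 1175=5738700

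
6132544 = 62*98912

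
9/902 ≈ 0.00998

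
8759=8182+577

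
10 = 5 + 5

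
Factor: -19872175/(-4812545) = 5^1 * 794887^1 * 962509^(-1) = 3974435/962509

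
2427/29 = 83 + 20/29 ≈ 83.69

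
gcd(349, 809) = 1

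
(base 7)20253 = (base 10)4938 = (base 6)34510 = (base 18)f46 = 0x134a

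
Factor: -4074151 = -1*19^1*23^1*9323^1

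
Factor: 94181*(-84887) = -1*11^1*53^1*1777^1*7717^1 = -7994742547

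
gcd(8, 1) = 1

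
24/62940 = 2/5245≈0.000381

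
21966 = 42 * 523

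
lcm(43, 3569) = 3569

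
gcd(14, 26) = 2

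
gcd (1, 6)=1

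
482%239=4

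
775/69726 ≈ 0.0111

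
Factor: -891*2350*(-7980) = 2^3*3^5*5^3*7^1*11^1*19^1*47^1 = 16708923000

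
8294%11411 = 8294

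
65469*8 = 523752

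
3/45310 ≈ 0.0000662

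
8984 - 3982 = 5002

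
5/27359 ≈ 0.000183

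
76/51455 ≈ 0.00148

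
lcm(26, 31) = 806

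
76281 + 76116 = 152397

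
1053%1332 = 1053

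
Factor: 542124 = 2^2*3^2*11^1*37^2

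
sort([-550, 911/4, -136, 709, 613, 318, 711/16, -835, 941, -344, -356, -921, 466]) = [-921, -835, -550, -356, -344, -136, 711/16, 911/4, 318, 466, 613, 709, 941]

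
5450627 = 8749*623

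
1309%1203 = 106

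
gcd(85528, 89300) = 4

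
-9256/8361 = -1 - 895/8361≈-1.11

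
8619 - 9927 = -1308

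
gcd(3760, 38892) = 4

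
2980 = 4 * 745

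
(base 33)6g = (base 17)ca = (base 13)136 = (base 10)214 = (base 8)326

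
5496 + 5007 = 10503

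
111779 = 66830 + 44949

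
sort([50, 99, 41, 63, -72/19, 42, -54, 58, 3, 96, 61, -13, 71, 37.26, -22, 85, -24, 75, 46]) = [-54, -24, -22, -13, -72/19, 3, 37.26, 41, 42, 46, 50, 58, 61, 63, 71, 75, 85, 96, 99]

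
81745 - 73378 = 8367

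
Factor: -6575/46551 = -1 * 3^(-1) * 5^2 * 59^(-1) = -25/177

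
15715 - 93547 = -77832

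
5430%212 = 130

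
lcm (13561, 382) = 27122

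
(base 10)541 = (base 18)1c1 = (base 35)fg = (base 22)12d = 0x21d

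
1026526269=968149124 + 58377145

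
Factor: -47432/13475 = -1*2^3*5^(-2)*11^1 = -88/25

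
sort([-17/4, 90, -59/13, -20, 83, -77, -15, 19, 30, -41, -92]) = [-92, -77, -41, -20, -15, -59/13, -17/4, 19, 30, 83, 90]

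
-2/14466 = -1/7233 ≈ -0.000138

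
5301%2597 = 107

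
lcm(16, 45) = 720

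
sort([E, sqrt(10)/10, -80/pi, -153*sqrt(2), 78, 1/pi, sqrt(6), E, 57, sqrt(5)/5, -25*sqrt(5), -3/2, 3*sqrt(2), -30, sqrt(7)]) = [-153*sqrt(2), -25*sqrt(5), -30, -80/pi, -3/2, sqrt(10)/10, 1/pi, sqrt(5)/5, sqrt(6), sqrt(7), E, E, 3*sqrt(2), 57, 78]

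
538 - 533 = 5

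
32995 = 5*6599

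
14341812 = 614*23358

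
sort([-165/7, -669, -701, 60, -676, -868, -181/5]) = [-868, -701, -676, -669, -181/5, -165/7, 60]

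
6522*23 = 150006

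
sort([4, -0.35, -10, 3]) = [-10, -0.35, 3, 4]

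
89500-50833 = 38667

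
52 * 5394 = 280488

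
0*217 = 0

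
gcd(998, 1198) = 2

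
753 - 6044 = -5291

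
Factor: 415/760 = 2^(-3)*19^(-1)*83^1 = 83/152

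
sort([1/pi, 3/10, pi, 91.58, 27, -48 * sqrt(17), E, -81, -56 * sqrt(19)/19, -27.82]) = [-48 * sqrt(17), -81, -27.82, -56 * sqrt(19)/19, 3/10, 1/pi, E, pi, 27, 91.58]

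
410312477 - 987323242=-577010765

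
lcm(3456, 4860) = 155520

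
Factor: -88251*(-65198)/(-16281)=-1*2^1*3^(-4)*7^1*23^1*67^(-1)*1279^1*4657^1=-1917929566/5427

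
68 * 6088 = 413984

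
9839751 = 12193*807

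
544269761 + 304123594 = 848393355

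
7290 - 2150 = 5140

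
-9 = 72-81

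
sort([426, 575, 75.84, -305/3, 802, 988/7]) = [-305/3, 75.84, 988/7, 426, 575, 802]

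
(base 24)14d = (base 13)409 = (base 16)2ad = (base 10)685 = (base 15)30a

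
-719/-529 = 1+190/529 ≈ 1.36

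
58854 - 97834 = -38980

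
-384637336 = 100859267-485496603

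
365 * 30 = 10950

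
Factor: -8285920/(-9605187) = 2^5*3^(-2)*5^1*17^(-1)*67^(-1)*937^(-1)*51787^1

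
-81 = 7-88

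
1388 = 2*694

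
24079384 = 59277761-35198377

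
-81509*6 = -489054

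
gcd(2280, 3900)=60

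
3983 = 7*569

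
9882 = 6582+3300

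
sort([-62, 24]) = [-62, 24]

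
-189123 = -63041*3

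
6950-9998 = -3048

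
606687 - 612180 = -5493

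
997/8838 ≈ 0.113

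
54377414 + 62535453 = 116912867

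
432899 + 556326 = 989225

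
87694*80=7015520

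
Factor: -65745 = -1 * 3^3 * 5^1 * 487^1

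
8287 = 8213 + 74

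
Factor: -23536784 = -1*2^4*71^1*20719^1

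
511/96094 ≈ 0.00532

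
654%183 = 105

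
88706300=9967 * 8900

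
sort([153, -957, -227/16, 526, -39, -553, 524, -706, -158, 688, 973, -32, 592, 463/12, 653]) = [-957, -706, -553, -158, -39, -32, -227/16, 463/12, 153, 524, 526, 592, 653, 688, 973]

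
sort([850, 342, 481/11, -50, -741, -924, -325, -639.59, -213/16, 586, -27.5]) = [-924, -741, -639.59, -325, -50, -27.5, -213/16, 481/11, 342, 586, 850]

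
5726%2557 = 612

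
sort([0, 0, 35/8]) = [0, 0, 35/8]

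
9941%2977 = 1010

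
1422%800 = 622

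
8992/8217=1 + 775/8217 ≈ 1.09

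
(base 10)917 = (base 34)qx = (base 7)2450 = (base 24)1e5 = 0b1110010101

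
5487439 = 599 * 9161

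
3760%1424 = 912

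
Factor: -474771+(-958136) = -1*7^2*29243^1 = -1432907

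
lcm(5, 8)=40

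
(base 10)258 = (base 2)100000010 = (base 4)10002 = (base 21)c6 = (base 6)1110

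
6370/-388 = -16 - 81/194 ≈ -16.42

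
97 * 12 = 1164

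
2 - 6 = -4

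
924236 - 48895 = 875341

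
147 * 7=1029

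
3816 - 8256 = -4440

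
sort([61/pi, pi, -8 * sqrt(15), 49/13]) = [-8 * sqrt(15), pi, 49/13, 61/pi]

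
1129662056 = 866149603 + 263512453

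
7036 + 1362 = 8398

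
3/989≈0.00303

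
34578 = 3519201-3484623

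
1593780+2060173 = 3653953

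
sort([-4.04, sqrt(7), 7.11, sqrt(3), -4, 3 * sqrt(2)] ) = [-4.04, -4, sqrt(3), sqrt(7), 3 * sqrt(2), 7.11] 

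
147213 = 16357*9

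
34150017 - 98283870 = -64133853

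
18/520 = 9/260 ≈ 0.0346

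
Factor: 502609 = 71^1*7079^1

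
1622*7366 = 11947652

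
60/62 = 30/31 ≈ 0.968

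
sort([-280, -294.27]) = [-294.27, -280]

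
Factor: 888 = 2^3*3^1*37^1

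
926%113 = 22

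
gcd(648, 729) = 81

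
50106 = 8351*6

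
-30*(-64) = 1920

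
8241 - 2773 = 5468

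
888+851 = 1739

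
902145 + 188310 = 1090455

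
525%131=1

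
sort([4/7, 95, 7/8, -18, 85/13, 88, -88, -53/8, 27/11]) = [-88, -18, -53/8, 4/7, 7/8, 27/11, 85/13, 88, 95]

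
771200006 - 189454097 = 581745909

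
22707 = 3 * 7569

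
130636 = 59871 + 70765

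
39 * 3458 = 134862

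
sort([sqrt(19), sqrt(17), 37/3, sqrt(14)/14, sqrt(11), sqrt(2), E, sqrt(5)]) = [sqrt(14)/14, sqrt(2), sqrt(5), E, sqrt(11), sqrt(17), sqrt(19), 37/3]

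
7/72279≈0.0000968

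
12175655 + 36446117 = 48621772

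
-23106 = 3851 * (-6)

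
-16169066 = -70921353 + 54752287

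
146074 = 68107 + 77967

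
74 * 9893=732082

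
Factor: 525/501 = 5^2 * 7^1 * 167^(-1) = 175/167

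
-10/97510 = -1/9751 ≈ -0.000103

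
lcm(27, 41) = 1107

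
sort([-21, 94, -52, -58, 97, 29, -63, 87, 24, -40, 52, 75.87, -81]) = [-81, -63, -58, -52, -40, -21, 24, 29, 52, 75.87, 87, 94, 97]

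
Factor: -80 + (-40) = -1*2^3*3^1*5^1 = -120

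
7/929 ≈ 0.00753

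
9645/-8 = -1205 - 5/8 ≈ -1205.63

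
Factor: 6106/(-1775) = -1 * 2^1 * 5^(-2) * 43^1 = -86/25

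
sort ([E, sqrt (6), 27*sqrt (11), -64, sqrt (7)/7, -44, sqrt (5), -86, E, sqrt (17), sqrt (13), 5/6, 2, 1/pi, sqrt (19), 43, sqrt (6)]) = [-86, -64, -44, 1/pi, sqrt (7)/7, 5/6, 2, sqrt (5), sqrt (6), sqrt (6), E, E, sqrt (13), sqrt (17), sqrt (19), 43, 27*sqrt (11)]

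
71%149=71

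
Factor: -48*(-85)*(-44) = -1*2^6*3^1*5^1*11^1*17^1 = -179520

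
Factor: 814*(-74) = -1*2^2*11^1*37^2 = -60236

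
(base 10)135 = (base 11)113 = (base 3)12000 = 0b10000111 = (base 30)4f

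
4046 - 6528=-2482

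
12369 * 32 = 395808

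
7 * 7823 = 54761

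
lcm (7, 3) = 21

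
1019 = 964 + 55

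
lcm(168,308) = 1848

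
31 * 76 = 2356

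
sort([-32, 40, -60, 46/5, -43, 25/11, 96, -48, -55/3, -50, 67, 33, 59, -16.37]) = [-60, -50, -48, -43, -32, -55/3, -16.37, 25/11, 46/5, 33, 40, 59, 67, 96]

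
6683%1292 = 223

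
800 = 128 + 672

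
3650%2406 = 1244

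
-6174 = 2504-8678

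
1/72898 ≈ 0.0000137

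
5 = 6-1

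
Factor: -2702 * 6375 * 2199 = -1 * 2^1 * 3^2 * 5^3 * 7^1 * 17^1 * 193^1 * 733^1 = -37878324750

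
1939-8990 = -7051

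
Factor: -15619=-1 * 15619^1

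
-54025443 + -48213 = -54073656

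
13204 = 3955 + 9249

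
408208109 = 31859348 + 376348761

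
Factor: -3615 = -1*3^1*5^1*241^1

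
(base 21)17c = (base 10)600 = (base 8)1130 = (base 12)420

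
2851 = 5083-2232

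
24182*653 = 15790846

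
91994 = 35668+56326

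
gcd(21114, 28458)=918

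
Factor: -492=-1*2^2*3^1*41^1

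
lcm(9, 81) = 81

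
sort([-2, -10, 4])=[-10, -2, 4]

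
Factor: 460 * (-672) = -1 * 2^7 * 3^1 * 5^1 * 7^1 * 23^1 = -309120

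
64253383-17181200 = 47072183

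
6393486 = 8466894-2073408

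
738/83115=82/9235 ≈ 0.00888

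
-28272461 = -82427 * 343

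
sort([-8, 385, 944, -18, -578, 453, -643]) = [-643, -578, -18, -8, 385, 453, 944]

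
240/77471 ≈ 0.00310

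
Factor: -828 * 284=-1 * 2^4 * 3^2 * 23^1 * 71^1=-235152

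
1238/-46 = -619/23 ≈ -26.91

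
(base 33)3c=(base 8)157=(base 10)111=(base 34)39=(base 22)51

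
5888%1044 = 668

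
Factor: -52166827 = -1*983^1*53069^1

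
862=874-12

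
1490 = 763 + 727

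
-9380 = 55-9435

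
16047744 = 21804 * 736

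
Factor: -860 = -1 * 2^2 * 5^1 * 43^1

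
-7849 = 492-8341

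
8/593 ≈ 0.0135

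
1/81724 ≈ 0.0000122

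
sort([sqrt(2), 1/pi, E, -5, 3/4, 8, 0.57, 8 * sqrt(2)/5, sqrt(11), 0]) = [-5, 0, 1/pi, 0.57, 3/4, sqrt(2), 8 * sqrt(2)/5, E, sqrt(11), 8]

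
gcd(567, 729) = 81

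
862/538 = 431/269 ≈ 1.60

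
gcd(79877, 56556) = 1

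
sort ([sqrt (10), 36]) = [sqrt (10), 36]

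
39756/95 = 418 + 46/95 ≈ 418.48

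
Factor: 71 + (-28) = 43^1 = 43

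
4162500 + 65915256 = 70077756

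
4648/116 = 40 + 2/29≈40.07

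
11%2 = 1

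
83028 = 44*1887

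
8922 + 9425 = 18347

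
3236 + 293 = 3529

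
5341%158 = 127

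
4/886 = 2/443 ≈ 0.00451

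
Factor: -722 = -1*2^1*19^2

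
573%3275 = 573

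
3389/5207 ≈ 0.651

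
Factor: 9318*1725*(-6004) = -1*2^3*3^2*5^2*19^1*23^1*79^1*1553^1 = -96505594200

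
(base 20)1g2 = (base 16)2d2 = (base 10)722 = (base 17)288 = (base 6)3202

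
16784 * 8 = 134272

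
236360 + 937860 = 1174220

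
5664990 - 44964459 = -39299469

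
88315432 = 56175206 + 32140226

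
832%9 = 4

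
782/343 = 2+96/343 ≈ 2.28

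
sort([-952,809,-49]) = [-952,-49,809]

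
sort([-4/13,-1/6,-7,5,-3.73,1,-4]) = [-7,-4,-3.73,-4/13,-1/6,1,5]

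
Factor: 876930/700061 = 2^1 * 3^1 * 5^1 * 311^(-1) * 2251^(-1) * 29231^1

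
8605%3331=1943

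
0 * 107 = 0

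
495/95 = 99/19≈5.21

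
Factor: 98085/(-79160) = -1 * 2^(-3) * 3^1 * 13^1 * 503^1 * 1979^(-1) = -19617/15832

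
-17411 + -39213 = -56624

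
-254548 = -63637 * 4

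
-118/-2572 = 59/1286≈0.0459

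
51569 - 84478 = -32909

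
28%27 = 1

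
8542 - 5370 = 3172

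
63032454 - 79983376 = -16950922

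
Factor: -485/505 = -1 * 97^1 * 101^(-1) = -97/101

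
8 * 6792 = 54336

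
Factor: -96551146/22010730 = -1*3^(-1)*5^(-1)*7^(-1)*41^1*281^(-1)*373^(-1)*1177453^1 = -48275573/11005365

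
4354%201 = 133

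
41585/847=49+82/847 ≈ 49.10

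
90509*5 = 452545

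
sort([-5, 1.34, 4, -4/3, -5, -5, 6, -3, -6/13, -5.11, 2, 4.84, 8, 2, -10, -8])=[-10, -8, -5.11, -5, -5, -5, -3, -4/3, -6/13, 1.34, 2, 2, 4, 4.84, 6, 8]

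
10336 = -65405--75741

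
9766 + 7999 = 17765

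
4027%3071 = 956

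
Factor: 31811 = 13^1 * 2447^1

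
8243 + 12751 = 20994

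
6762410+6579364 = 13341774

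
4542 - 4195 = 347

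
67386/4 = 33693/2 = 16846.50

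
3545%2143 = 1402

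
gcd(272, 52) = 4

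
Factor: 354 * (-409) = -1 * 2^1 * 3^1 * 59^1 * 409^1 = -144786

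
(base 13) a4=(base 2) 10000110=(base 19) 71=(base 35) 3t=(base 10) 134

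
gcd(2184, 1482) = 78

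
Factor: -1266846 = -1*2^1*3^1*7^2*31^1*139^1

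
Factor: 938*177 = 2^1*3^1*7^1*59^1*67^1 = 166026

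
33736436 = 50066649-16330213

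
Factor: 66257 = 59^1*1123^1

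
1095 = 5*219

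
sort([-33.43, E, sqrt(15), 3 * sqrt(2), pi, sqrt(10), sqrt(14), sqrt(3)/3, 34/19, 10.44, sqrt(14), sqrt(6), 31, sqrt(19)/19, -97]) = [-97, -33.43, sqrt(19)/19, sqrt(3)/3, 34/19, sqrt(6), E, pi, sqrt(10), sqrt(14), sqrt(14), sqrt(15), 3 * sqrt(2), 10.44, 31]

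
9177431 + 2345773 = 11523204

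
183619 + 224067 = 407686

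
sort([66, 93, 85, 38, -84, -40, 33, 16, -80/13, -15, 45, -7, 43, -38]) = [-84, -40, -38, -15, -7, -80/13, 16, 33, 38, 43, 45, 66, 85, 93]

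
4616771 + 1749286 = 6366057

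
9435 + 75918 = 85353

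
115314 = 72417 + 42897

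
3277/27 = 121 + 10/27 ≈ 121.37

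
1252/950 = 1 + 151/475 ≈ 1.32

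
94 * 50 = 4700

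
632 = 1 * 632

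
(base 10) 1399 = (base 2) 10101110111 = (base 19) 3gc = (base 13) 838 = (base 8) 2567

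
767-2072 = -1305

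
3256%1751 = 1505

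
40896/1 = 40896 = 40896.00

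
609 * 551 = 335559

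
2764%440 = 124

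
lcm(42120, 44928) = 673920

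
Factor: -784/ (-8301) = 2^4*3^ (-1)*7^2*2767^ (-1)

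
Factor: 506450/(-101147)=-1 * 2^1 * 5^2 * 7^1 * 41^(-1) * 1447^1 * 2467^(-1)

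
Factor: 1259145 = 3^4 * 5^1 * 3109^1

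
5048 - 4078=970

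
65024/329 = 197 + 211/329 ≈ 197.64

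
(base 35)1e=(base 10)49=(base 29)1k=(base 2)110001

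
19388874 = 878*22083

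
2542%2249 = 293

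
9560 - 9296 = 264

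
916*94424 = 86492384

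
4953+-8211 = -3258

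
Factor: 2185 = 5^1*19^1*23^1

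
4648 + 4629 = 9277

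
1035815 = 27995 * 37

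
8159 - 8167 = -8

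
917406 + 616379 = 1533785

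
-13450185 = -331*40635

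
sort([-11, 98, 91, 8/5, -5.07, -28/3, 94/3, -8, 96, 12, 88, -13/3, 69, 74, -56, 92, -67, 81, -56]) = [-67, -56, -56, -11, -28/3, -8, -5.07, -13/3, 8/5, 12, 94/3, 69, 74, 81, 88, 91, 92, 96, 98]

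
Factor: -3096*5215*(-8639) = 2^3*3^2*5^1*7^1*43^1*53^1*149^1*163^1 = 139482183960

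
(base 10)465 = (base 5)3330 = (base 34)dn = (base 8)721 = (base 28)gh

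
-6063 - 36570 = -42633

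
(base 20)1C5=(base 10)645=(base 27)NO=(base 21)19F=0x285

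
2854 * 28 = 79912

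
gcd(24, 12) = 12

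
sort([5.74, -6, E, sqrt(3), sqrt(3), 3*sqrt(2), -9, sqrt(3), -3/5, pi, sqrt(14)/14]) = [-9, -6, -3/5, sqrt(14)/14, sqrt(3), sqrt(3), sqrt(3), E, pi, 3*sqrt(2), 5.74]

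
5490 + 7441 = 12931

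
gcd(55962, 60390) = 18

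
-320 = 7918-8238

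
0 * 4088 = 0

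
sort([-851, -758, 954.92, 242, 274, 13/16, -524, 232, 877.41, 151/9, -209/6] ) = [-851, -758, -524, -209/6, 13/16, 151/9, 232, 242, 274, 877.41, 954.92] 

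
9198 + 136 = 9334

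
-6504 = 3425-9929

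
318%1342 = 318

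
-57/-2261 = 3/119≈0.0252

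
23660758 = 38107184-14446426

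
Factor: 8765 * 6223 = 5^1 * 7^2 * 127^1 * 1753^1 = 54544595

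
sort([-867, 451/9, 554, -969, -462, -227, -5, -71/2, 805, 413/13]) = [-969, -867, -462, -227, -71/2, -5, 413/13, 451/9, 554, 805]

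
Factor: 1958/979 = 2^1 = 2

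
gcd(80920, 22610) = 1190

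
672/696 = 28/29 ≈ 0.966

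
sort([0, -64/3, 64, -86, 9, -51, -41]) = [-86, -51, -41, -64/3, 0, 9, 64]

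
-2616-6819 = -9435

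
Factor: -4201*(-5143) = 37^1*139^1*4201^1 = 21605743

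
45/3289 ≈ 0.0137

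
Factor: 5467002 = 2^1*3^1*911167^1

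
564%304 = 260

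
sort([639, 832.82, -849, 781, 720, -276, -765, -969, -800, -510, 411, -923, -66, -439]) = [-969, -923, -849, -800, -765, -510, -439, -276, -66, 411, 639, 720, 781, 832.82]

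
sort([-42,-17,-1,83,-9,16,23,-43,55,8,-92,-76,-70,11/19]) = [-92,-76,-70,-43,-42,-17,-9,-1,11/19,8,16,23,55,83]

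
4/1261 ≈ 0.00317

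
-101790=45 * (-2262)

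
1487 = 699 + 788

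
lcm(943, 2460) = 56580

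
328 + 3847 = 4175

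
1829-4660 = -2831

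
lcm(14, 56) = 56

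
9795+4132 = 13927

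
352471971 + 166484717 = 518956688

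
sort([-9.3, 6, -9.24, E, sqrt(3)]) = [-9.3, -9.24, sqrt(3), E, 6]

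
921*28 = 25788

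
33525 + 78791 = 112316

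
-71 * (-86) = 6106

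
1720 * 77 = 132440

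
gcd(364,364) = 364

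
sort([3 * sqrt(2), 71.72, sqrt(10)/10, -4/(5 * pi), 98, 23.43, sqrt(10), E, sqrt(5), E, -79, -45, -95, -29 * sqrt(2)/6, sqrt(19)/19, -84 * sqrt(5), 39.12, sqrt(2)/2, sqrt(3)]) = [-84 * sqrt(5), -95, -79, -45, -29 * sqrt(2)/6, -4/(5 * pi), sqrt(19)/19, sqrt(10)/10, sqrt(2)/2, sqrt(3), sqrt(5), E, E, sqrt(10), 3 * sqrt(2), 23.43, 39.12, 71.72, 98]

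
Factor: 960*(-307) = -1*2^6*3^1*5^1*307^1 = -294720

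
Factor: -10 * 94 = -1 * 2^2 * 5^1 * 47^1 = -940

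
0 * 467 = 0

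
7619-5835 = 1784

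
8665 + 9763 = 18428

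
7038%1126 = 282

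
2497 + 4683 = 7180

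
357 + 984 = 1341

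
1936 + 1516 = 3452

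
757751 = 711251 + 46500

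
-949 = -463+-486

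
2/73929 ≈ 0.0000271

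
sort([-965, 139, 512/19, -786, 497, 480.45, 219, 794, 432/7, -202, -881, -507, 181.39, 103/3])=[-965, -881, -786, -507, -202, 512/19, 103/3, 432/7, 139, 181.39, 219, 480.45, 497, 794]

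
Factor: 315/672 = 2^(-5) * 3^1 * 5^1 = 15/32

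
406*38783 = 15745898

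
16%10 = 6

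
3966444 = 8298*478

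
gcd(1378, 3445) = 689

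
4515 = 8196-3681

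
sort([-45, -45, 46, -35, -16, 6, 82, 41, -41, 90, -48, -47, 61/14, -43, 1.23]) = [-48, -47, -45, -45, -43, -41, -35, -16, 1.23, 61/14, 6, 41, 46, 82, 90]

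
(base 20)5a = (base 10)110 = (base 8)156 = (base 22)50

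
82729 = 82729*1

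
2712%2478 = 234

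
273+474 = 747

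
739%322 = 95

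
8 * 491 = 3928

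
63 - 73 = -10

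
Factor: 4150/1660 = 2^ (-1)*5^1 = 5/2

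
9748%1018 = 586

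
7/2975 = 1/425 ≈ 0.00235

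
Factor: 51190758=2^1*3^3*37^1*25621^1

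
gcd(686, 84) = 14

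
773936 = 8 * 96742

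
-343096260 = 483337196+-826433456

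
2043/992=2+59/992 ≈ 2.06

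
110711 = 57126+53585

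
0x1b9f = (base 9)10626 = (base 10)7071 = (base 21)g0f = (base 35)5r1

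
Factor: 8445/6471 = 3^ (-1)*5^1*563^1*719^ (-1) = 2815/2157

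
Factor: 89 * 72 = 2^3 * 3^2 * 89^1 = 6408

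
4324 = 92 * 47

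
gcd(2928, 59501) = 1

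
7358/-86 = -3679/43 ≈ -85.56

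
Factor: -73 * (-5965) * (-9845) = -1 * 5^2 * 11^1 * 73^1 * 179^1 * 1193^1 = -4286956025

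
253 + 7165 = 7418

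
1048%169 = 34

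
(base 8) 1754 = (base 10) 1004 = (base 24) 1hk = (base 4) 33230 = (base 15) 46e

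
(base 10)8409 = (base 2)10000011011001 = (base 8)20331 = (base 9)12473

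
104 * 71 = 7384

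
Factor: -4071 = -1*3^1*23^1*59^1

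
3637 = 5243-1606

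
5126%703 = 205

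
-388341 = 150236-538577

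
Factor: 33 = 3^1 * 11^1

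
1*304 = 304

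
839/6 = 139 + 5/6 ≈ 139.83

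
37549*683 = 25645967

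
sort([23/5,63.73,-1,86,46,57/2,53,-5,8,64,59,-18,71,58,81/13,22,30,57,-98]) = [-98,-18,-5,-1,23/5,81/13,8,22,57/2,30,46,53,57,58,59,63.73,64,71,86]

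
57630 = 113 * 510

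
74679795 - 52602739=22077056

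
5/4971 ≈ 0.00101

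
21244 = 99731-78487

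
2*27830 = 55660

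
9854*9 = 88686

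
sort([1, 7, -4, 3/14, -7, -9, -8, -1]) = [-9, -8, -7, -4, -1, 3/14, 1, 7]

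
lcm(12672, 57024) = 114048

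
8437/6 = 1406 + 1/6 ≈ 1406.17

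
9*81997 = 737973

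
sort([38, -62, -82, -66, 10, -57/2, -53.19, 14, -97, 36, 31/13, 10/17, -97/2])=[-97, -82, -66, -62, -53.19, -97/2, -57/2, 10/17, 31/13, 10, 14, 36, 38]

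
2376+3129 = 5505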